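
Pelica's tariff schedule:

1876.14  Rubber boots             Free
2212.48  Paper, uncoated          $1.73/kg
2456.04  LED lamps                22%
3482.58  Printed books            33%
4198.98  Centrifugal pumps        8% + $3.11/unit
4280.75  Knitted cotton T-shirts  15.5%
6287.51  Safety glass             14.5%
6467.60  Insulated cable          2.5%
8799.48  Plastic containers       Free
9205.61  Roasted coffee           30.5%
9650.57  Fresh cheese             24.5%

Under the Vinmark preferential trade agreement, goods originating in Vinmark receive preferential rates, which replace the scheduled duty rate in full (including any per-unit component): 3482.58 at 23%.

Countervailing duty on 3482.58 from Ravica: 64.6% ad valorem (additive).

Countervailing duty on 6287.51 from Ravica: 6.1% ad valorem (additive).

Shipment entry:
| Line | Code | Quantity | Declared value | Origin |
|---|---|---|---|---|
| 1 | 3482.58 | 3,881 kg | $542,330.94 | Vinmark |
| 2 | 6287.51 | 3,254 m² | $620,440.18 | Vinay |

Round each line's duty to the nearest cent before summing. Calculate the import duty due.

$214,699.95

Line 1 (3482.58, Vinmark, 3,881 kg, $542,330.94):
Base rate for 3482.58 is 33%.
Origin Vinmark qualifies under the Pelica–Vinmark agreement and 3482.58 is covered: preferential rate 23% applies instead.
The additional-duty order on 3482.58 targets Ravica, not Vinmark; it does not apply.
Duty = $542,330.94 × 23% = $124,736.12.
Line 2 (6287.51, Vinay, 3,254 m², $620,440.18):
Base rate for 6287.51 is 14.5%.
The additional-duty order on 6287.51 targets Ravica, not Vinay; it does not apply.
Duty = $620,440.18 × 14.5% = $89,963.83.
Total = $124,736.12 + $89,963.83 = $214,699.95.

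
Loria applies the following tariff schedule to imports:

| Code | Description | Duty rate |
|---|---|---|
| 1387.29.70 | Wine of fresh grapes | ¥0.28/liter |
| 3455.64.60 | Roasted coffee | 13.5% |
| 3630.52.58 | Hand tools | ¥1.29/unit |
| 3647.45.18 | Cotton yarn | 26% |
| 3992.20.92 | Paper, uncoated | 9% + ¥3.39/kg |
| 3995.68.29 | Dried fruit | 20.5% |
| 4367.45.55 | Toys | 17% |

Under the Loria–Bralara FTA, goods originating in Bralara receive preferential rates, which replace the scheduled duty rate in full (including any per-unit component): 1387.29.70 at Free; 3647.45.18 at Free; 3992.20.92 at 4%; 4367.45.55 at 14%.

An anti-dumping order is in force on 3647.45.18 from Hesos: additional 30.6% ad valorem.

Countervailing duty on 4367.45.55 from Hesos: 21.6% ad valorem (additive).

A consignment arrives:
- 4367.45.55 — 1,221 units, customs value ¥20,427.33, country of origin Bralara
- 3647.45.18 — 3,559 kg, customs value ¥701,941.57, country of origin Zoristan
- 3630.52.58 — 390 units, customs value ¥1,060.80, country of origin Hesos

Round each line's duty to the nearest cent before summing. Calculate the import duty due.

Line 1 (4367.45.55, Bralara, 1,221 units, ¥20,427.33):
Base rate for 4367.45.55 is 17%.
Origin Bralara qualifies under the Loria–Bralara agreement and 4367.45.55 is covered: preferential rate 14% applies instead.
The additional-duty order on 4367.45.55 targets Hesos, not Bralara; it does not apply.
Duty = ¥20,427.33 × 14% = ¥2,859.83.
Line 2 (3647.45.18, Zoristan, 3,559 kg, ¥701,941.57):
Base rate for 3647.45.18 is 26%.
3647.45.18 has an FTA preferential rate, but origin Zoristan is not Bralara; base rate stands.
The additional-duty order on 3647.45.18 targets Hesos, not Zoristan; it does not apply.
Duty = ¥701,941.57 × 26% = ¥182,504.81.
Line 3 (3630.52.58, Hesos, 390 units, ¥1,060.80):
Base rate for 3630.52.58 is ¥1.29/unit.
Duty = 390 × ¥1.29 = ¥503.10.
Total = ¥2,859.83 + ¥182,504.81 + ¥503.10 = ¥185,867.74.

¥185,867.74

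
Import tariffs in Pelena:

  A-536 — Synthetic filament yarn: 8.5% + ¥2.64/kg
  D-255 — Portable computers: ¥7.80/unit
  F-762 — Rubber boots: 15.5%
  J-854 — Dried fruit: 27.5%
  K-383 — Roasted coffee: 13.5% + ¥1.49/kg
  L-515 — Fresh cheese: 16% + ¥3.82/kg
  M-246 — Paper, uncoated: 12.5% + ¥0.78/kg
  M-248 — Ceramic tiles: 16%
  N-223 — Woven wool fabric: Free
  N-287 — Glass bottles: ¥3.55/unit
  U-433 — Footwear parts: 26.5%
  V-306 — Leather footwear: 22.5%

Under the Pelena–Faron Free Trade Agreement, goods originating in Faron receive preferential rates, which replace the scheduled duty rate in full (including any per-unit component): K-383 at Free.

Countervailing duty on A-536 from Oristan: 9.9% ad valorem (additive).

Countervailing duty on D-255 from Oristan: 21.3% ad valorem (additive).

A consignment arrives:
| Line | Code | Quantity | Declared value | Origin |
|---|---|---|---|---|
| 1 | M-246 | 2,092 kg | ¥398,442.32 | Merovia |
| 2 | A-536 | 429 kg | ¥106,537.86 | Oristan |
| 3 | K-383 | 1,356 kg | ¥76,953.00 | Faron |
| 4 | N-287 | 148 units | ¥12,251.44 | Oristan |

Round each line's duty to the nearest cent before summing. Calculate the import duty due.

Line 1 (M-246, Merovia, 2,092 kg, ¥398,442.32):
Base rate for M-246 is 12.5% + ¥0.78/kg.
Duty = ¥398,442.32 × 12.5% + 2,092 × ¥0.78 = ¥51,437.05.
Line 2 (A-536, Oristan, 429 kg, ¥106,537.86):
Base rate for A-536 is 8.5% + ¥2.64/kg.
Additional duty on A-536 from Oristan: +9.9%. Applied ad valorem rate: 8.5% + 9.9% = 18.4%.
Duty = ¥106,537.86 × 18.4% + 429 × ¥2.64 = ¥20,735.53.
Line 3 (K-383, Faron, 1,356 kg, ¥76,953.00):
Base rate for K-383 is 13.5% + ¥1.49/kg.
Origin Faron qualifies under the Pelena–Faron agreement and K-383 is covered: preferential rate Free applies instead.
Duty = ¥76,953.00 × 0% = ¥0.00.
Line 4 (N-287, Oristan, 148 units, ¥12,251.44):
Base rate for N-287 is ¥3.55/unit.
Duty = 148 × ¥3.55 = ¥525.40.
Total = ¥51,437.05 + ¥20,735.53 + ¥0.00 + ¥525.40 = ¥72,697.98.

¥72,697.98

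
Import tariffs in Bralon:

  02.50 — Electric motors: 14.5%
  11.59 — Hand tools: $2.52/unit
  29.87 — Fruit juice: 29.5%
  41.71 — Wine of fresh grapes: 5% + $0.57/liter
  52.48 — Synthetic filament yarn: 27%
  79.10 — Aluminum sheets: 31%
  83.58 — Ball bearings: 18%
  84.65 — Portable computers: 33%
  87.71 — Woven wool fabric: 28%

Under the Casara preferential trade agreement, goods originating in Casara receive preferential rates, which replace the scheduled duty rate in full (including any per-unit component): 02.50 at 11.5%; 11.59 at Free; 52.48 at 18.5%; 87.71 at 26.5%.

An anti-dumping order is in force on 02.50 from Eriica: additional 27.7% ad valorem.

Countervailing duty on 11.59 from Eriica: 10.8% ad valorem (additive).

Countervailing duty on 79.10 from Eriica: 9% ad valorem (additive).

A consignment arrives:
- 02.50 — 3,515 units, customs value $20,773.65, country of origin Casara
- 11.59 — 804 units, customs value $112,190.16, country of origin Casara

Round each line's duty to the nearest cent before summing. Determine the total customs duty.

Line 1 (02.50, Casara, 3,515 units, $20,773.65):
Base rate for 02.50 is 14.5%.
Origin Casara qualifies under the Bralon–Casara agreement and 02.50 is covered: preferential rate 11.5% applies instead.
The additional-duty order on 02.50 targets Eriica, not Casara; it does not apply.
Duty = $20,773.65 × 11.5% = $2,388.97.
Line 2 (11.59, Casara, 804 units, $112,190.16):
Base rate for 11.59 is $2.52/unit.
Origin Casara qualifies under the Bralon–Casara agreement and 11.59 is covered: preferential rate Free applies instead.
The additional-duty order on 11.59 targets Eriica, not Casara; it does not apply.
Duty = $112,190.16 × 0% = $0.00.
Total = $2,388.97 + $0.00 = $2,388.97.

$2,388.97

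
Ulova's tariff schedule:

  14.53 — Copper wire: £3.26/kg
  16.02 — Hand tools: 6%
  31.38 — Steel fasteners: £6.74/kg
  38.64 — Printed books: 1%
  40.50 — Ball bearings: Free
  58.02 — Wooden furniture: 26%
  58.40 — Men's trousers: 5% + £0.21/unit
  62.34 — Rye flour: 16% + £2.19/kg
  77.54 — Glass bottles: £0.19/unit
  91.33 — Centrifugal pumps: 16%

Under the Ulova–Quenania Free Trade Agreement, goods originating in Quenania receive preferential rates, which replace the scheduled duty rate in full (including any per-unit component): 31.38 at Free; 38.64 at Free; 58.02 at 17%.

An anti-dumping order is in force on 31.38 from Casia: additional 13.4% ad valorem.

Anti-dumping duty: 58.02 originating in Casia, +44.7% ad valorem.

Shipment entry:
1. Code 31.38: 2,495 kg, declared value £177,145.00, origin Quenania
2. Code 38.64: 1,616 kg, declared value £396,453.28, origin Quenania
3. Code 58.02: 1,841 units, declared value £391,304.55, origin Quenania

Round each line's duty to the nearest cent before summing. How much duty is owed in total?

Line 1 (31.38, Quenania, 2,495 kg, £177,145.00):
Base rate for 31.38 is £6.74/kg.
Origin Quenania qualifies under the Ulova–Quenania agreement and 31.38 is covered: preferential rate Free applies instead.
The additional-duty order on 31.38 targets Casia, not Quenania; it does not apply.
Duty = £177,145.00 × 0% = £0.00.
Line 2 (38.64, Quenania, 1,616 kg, £396,453.28):
Base rate for 38.64 is 1%.
Origin Quenania qualifies under the Ulova–Quenania agreement and 38.64 is covered: preferential rate Free applies instead.
Duty = £396,453.28 × 0% = £0.00.
Line 3 (58.02, Quenania, 1,841 units, £391,304.55):
Base rate for 58.02 is 26%.
Origin Quenania qualifies under the Ulova–Quenania agreement and 58.02 is covered: preferential rate 17% applies instead.
The additional-duty order on 58.02 targets Casia, not Quenania; it does not apply.
Duty = £391,304.55 × 17% = £66,521.77.
Total = £0.00 + £0.00 + £66,521.77 = £66,521.77.

£66,521.77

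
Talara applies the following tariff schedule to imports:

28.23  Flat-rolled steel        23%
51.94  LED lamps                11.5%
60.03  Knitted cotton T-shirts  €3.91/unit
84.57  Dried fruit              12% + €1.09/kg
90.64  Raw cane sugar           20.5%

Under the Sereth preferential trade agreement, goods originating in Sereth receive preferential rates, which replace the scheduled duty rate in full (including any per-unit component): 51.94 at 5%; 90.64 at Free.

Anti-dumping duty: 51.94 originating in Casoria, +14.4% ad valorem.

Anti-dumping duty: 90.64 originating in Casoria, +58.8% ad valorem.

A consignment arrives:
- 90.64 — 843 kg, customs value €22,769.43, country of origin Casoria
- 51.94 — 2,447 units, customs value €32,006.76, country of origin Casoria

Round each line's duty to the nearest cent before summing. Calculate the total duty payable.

€26,345.91

Line 1 (90.64, Casoria, 843 kg, €22,769.43):
Base rate for 90.64 is 20.5%.
90.64 has an FTA preferential rate, but origin Casoria is not Sereth; base rate stands.
Additional duty on 90.64 from Casoria: +58.8%. Applied ad valorem rate: 20.5% + 58.8% = 79.3%.
Duty = €22,769.43 × 79.3% = €18,056.16.
Line 2 (51.94, Casoria, 2,447 units, €32,006.76):
Base rate for 51.94 is 11.5%.
51.94 has an FTA preferential rate, but origin Casoria is not Sereth; base rate stands.
Additional duty on 51.94 from Casoria: +14.4%. Applied ad valorem rate: 11.5% + 14.4% = 25.9%.
Duty = €32,006.76 × 25.9% = €8,289.75.
Total = €18,056.16 + €8,289.75 = €26,345.91.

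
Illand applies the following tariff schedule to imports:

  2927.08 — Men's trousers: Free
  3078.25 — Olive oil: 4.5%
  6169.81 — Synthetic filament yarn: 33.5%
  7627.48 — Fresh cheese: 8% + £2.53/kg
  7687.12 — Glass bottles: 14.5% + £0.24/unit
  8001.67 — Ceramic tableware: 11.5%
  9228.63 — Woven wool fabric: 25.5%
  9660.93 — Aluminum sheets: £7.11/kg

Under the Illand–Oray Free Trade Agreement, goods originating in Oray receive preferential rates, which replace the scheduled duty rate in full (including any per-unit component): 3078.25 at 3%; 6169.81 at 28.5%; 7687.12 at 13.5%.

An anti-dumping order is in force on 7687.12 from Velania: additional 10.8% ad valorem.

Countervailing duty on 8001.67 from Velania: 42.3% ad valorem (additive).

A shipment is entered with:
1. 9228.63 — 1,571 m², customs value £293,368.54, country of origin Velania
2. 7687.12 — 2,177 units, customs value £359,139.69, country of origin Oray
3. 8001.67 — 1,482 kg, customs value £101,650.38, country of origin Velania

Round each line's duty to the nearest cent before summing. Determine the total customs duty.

£177,980.74

Line 1 (9228.63, Velania, 1,571 m², £293,368.54):
Base rate for 9228.63 is 25.5%.
Duty = £293,368.54 × 25.5% = £74,808.98.
Line 2 (7687.12, Oray, 2,177 units, £359,139.69):
Base rate for 7687.12 is 14.5% + £0.24/unit.
Origin Oray qualifies under the Illand–Oray agreement and 7687.12 is covered: preferential rate 13.5% applies instead.
The additional-duty order on 7687.12 targets Velania, not Oray; it does not apply.
Duty = £359,139.69 × 13.5% = £48,483.86.
Line 3 (8001.67, Velania, 1,482 kg, £101,650.38):
Base rate for 8001.67 is 11.5%.
Additional duty on 8001.67 from Velania: +42.3%. Applied ad valorem rate: 11.5% + 42.3% = 53.8%.
Duty = £101,650.38 × 53.8% = £54,687.90.
Total = £74,808.98 + £48,483.86 + £54,687.90 = £177,980.74.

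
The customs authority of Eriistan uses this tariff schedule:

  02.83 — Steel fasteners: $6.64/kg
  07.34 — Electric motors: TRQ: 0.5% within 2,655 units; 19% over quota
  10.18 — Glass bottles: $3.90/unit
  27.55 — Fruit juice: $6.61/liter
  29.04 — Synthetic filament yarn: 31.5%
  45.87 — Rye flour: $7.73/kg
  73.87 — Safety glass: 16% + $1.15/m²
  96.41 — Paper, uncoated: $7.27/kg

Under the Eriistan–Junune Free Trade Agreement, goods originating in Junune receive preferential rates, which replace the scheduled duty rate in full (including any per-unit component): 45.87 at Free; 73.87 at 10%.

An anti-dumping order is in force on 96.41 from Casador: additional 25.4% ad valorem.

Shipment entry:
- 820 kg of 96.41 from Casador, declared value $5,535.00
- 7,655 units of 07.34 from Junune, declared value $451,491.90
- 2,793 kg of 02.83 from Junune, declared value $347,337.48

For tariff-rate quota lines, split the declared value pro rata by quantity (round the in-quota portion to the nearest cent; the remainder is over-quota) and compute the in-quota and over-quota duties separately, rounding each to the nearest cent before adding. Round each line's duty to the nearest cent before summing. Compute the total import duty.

$82,726.77

Line 1 (96.41, Casador, 820 kg, $5,535.00):
Base rate for 96.41 is $7.27/kg.
Additional duty on 96.41 from Casador: +25.4% ad valorem. Applied ad valorem rate = 25.4%.
Duty = $5,535.00 × 25.4% + 820 × $7.27 = $7,367.29.
Line 2 (07.34, Junune, 7,655 units, $451,491.90):
Code 07.34 is under a tariff-rate quota (threshold 2,655 units). In-quota: 2,655 units at 0.5%; over-quota: 5,000 units at 19%.
Pro-rata value split: in-quota = $451,491.90 × 2,655/7,655 = $156,591.90; over-quota = $451,491.90 − $156,591.90 = $294,900.00.
In-quota duty = $156,591.90 × 0.5% = $782.96. Over-quota duty = $294,900.00 × 19% = $56,031.00.
Line duty = $782.96 + $56,031.00 = $56,813.96.
Line 3 (02.83, Junune, 2,793 kg, $347,337.48):
Base rate for 02.83 is $6.64/kg.
Origin Junune is the FTA partner but 02.83 is not on the preference list; base rate stands.
Duty = 2,793 × $6.64 = $18,545.52.
Total = $7,367.29 + $56,813.96 + $18,545.52 = $82,726.77.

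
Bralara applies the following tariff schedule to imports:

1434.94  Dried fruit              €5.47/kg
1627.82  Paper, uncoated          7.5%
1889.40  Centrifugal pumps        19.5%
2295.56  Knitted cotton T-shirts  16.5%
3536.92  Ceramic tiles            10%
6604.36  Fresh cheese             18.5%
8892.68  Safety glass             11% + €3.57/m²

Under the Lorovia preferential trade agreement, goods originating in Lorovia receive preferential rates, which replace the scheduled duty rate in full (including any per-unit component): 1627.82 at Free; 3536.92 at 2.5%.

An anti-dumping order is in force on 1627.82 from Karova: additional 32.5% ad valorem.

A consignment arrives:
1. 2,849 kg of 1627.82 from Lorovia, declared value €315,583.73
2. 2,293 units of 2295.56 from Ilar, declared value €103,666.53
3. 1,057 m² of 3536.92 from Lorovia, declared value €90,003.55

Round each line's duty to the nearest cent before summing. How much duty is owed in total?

Line 1 (1627.82, Lorovia, 2,849 kg, €315,583.73):
Base rate for 1627.82 is 7.5%.
Origin Lorovia qualifies under the Bralara–Lorovia agreement and 1627.82 is covered: preferential rate Free applies instead.
The additional-duty order on 1627.82 targets Karova, not Lorovia; it does not apply.
Duty = €315,583.73 × 0% = €0.00.
Line 2 (2295.56, Ilar, 2,293 units, €103,666.53):
Base rate for 2295.56 is 16.5%.
Duty = €103,666.53 × 16.5% = €17,104.98.
Line 3 (3536.92, Lorovia, 1,057 m², €90,003.55):
Base rate for 3536.92 is 10%.
Origin Lorovia qualifies under the Bralara–Lorovia agreement and 3536.92 is covered: preferential rate 2.5% applies instead.
Duty = €90,003.55 × 2.5% = €2,250.09.
Total = €0.00 + €17,104.98 + €2,250.09 = €19,355.07.

€19,355.07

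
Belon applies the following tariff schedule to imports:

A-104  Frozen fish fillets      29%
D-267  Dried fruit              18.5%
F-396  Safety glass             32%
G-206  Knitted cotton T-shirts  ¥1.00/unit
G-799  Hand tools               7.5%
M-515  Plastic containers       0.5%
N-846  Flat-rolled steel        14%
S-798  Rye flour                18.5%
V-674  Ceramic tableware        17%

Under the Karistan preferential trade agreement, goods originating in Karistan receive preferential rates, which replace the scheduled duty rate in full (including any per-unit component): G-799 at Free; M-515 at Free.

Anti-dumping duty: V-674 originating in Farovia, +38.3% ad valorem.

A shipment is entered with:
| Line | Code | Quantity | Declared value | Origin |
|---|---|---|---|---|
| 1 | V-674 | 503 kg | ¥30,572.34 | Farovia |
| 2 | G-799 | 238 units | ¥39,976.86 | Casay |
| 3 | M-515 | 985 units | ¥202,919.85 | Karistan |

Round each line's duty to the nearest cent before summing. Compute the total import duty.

Line 1 (V-674, Farovia, 503 kg, ¥30,572.34):
Base rate for V-674 is 17%.
Additional duty on V-674 from Farovia: +38.3%. Applied ad valorem rate: 17% + 38.3% = 55.3%.
Duty = ¥30,572.34 × 55.3% = ¥16,906.50.
Line 2 (G-799, Casay, 238 units, ¥39,976.86):
Base rate for G-799 is 7.5%.
G-799 has an FTA preferential rate, but origin Casay is not Karistan; base rate stands.
Duty = ¥39,976.86 × 7.5% = ¥2,998.26.
Line 3 (M-515, Karistan, 985 units, ¥202,919.85):
Base rate for M-515 is 0.5%.
Origin Karistan qualifies under the Belon–Karistan agreement and M-515 is covered: preferential rate Free applies instead.
Duty = ¥202,919.85 × 0% = ¥0.00.
Total = ¥16,906.50 + ¥2,998.26 + ¥0.00 = ¥19,904.76.

¥19,904.76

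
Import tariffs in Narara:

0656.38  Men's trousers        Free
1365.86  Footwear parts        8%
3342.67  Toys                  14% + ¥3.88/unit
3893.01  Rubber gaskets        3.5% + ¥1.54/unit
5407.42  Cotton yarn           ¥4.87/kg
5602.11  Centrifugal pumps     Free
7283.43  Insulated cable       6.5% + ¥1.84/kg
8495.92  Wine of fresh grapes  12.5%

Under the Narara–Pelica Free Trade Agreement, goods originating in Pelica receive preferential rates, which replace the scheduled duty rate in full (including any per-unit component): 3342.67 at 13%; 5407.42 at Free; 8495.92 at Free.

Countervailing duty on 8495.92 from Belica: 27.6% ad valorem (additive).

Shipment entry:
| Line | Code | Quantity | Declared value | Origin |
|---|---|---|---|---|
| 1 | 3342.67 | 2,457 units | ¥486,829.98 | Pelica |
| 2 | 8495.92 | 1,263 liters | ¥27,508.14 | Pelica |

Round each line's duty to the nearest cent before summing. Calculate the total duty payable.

Line 1 (3342.67, Pelica, 2,457 units, ¥486,829.98):
Base rate for 3342.67 is 14% + ¥3.88/unit.
Origin Pelica qualifies under the Narara–Pelica agreement and 3342.67 is covered: preferential rate 13% applies instead.
Duty = ¥486,829.98 × 13% = ¥63,287.90.
Line 2 (8495.92, Pelica, 1,263 liters, ¥27,508.14):
Base rate for 8495.92 is 12.5%.
Origin Pelica qualifies under the Narara–Pelica agreement and 8495.92 is covered: preferential rate Free applies instead.
The additional-duty order on 8495.92 targets Belica, not Pelica; it does not apply.
Duty = ¥27,508.14 × 0% = ¥0.00.
Total = ¥63,287.90 + ¥0.00 = ¥63,287.90.

¥63,287.90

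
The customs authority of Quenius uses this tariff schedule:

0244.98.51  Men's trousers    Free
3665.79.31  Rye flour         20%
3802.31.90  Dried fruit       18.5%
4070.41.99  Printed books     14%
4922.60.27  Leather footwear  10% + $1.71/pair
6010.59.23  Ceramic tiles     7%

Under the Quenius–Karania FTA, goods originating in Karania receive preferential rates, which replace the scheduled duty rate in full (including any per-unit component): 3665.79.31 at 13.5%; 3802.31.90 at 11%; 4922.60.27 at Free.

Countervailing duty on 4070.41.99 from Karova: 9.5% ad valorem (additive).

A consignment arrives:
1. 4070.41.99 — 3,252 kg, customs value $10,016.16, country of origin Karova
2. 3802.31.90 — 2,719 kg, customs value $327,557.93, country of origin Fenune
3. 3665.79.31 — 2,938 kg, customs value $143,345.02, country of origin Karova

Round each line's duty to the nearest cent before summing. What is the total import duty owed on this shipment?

Line 1 (4070.41.99, Karova, 3,252 kg, $10,016.16):
Base rate for 4070.41.99 is 14%.
Additional duty on 4070.41.99 from Karova: +9.5%. Applied ad valorem rate: 14% + 9.5% = 23.5%.
Duty = $10,016.16 × 23.5% = $2,353.80.
Line 2 (3802.31.90, Fenune, 2,719 kg, $327,557.93):
Base rate for 3802.31.90 is 18.5%.
3802.31.90 has an FTA preferential rate, but origin Fenune is not Karania; base rate stands.
Duty = $327,557.93 × 18.5% = $60,598.22.
Line 3 (3665.79.31, Karova, 2,938 kg, $143,345.02):
Base rate for 3665.79.31 is 20%.
3665.79.31 has an FTA preferential rate, but origin Karova is not Karania; base rate stands.
Duty = $143,345.02 × 20% = $28,669.00.
Total = $2,353.80 + $60,598.22 + $28,669.00 = $91,621.02.

$91,621.02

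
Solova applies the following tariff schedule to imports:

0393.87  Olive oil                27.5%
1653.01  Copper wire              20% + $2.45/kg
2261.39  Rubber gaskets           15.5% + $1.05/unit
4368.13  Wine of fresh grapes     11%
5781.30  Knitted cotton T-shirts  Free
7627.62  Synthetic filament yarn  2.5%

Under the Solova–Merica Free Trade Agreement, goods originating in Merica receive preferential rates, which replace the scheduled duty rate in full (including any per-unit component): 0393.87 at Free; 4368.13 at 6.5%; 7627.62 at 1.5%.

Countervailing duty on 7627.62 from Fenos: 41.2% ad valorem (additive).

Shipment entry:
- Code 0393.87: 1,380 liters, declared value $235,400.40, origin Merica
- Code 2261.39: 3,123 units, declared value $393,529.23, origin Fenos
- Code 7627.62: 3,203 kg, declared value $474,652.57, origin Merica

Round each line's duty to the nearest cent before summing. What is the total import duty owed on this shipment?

Line 1 (0393.87, Merica, 1,380 liters, $235,400.40):
Base rate for 0393.87 is 27.5%.
Origin Merica qualifies under the Solova–Merica agreement and 0393.87 is covered: preferential rate Free applies instead.
Duty = $235,400.40 × 0% = $0.00.
Line 2 (2261.39, Fenos, 3,123 units, $393,529.23):
Base rate for 2261.39 is 15.5% + $1.05/unit.
Duty = $393,529.23 × 15.5% + 3,123 × $1.05 = $64,276.18.
Line 3 (7627.62, Merica, 3,203 kg, $474,652.57):
Base rate for 7627.62 is 2.5%.
Origin Merica qualifies under the Solova–Merica agreement and 7627.62 is covered: preferential rate 1.5% applies instead.
The additional-duty order on 7627.62 targets Fenos, not Merica; it does not apply.
Duty = $474,652.57 × 1.5% = $7,119.79.
Total = $0.00 + $64,276.18 + $7,119.79 = $71,395.97.

$71,395.97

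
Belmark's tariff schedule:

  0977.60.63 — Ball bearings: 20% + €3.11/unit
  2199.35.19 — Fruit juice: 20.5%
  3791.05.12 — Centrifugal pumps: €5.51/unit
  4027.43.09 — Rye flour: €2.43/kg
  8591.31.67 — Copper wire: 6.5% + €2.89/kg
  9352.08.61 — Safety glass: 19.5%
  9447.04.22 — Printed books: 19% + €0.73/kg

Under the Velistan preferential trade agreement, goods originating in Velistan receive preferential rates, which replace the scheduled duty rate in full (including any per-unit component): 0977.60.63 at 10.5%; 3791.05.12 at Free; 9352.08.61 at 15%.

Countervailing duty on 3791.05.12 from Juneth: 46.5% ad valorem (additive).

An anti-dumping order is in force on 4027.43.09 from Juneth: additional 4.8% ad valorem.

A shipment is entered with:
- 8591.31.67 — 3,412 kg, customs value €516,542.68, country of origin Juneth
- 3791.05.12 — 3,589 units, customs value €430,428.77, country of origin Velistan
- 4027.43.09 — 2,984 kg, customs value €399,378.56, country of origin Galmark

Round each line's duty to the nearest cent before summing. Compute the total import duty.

€50,687.07

Line 1 (8591.31.67, Juneth, 3,412 kg, €516,542.68):
Base rate for 8591.31.67 is 6.5% + €2.89/kg.
Duty = €516,542.68 × 6.5% + 3,412 × €2.89 = €43,435.95.
Line 2 (3791.05.12, Velistan, 3,589 units, €430,428.77):
Base rate for 3791.05.12 is €5.51/unit.
Origin Velistan qualifies under the Belmark–Velistan agreement and 3791.05.12 is covered: preferential rate Free applies instead.
The additional-duty order on 3791.05.12 targets Juneth, not Velistan; it does not apply.
Duty = €430,428.77 × 0% = €0.00.
Line 3 (4027.43.09, Galmark, 2,984 kg, €399,378.56):
Base rate for 4027.43.09 is €2.43/kg.
The additional-duty order on 4027.43.09 targets Juneth, not Galmark; it does not apply.
Duty = 2,984 × €2.43 = €7,251.12.
Total = €43,435.95 + €0.00 + €7,251.12 = €50,687.07.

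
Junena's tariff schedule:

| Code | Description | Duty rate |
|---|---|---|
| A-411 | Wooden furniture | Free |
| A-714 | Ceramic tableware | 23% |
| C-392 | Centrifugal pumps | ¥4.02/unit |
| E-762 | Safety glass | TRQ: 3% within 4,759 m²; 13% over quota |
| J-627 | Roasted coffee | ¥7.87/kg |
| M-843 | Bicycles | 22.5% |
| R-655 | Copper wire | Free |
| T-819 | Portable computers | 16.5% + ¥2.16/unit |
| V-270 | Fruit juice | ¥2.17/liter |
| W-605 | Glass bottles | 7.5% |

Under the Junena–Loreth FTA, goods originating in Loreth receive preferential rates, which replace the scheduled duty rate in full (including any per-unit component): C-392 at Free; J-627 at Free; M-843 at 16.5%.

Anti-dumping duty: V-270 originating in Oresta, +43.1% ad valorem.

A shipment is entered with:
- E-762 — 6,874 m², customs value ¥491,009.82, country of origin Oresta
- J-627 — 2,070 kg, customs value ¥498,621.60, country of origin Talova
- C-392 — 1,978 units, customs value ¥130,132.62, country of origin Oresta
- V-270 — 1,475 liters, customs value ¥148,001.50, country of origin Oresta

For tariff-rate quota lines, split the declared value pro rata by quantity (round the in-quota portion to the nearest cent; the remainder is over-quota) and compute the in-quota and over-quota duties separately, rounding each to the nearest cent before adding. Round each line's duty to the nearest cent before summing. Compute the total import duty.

Line 1 (E-762, Oresta, 6,874 m², ¥491,009.82):
Code E-762 is under a tariff-rate quota (threshold 4,759 m²). In-quota: 4,759 m² at 3%; over-quota: 2,115 m² at 13%.
Pro-rata value split: in-quota = ¥491,009.82 × 4,759/6,874 = ¥339,935.37; over-quota = ¥491,009.82 − ¥339,935.37 = ¥151,074.45.
In-quota duty = ¥339,935.37 × 3% = ¥10,198.06. Over-quota duty = ¥151,074.45 × 13% = ¥19,639.68.
Line duty = ¥10,198.06 + ¥19,639.68 = ¥29,837.74.
Line 2 (J-627, Talova, 2,070 kg, ¥498,621.60):
Base rate for J-627 is ¥7.87/kg.
J-627 has an FTA preferential rate, but origin Talova is not Loreth; base rate stands.
Duty = 2,070 × ¥7.87 = ¥16,290.90.
Line 3 (C-392, Oresta, 1,978 units, ¥130,132.62):
Base rate for C-392 is ¥4.02/unit.
C-392 has an FTA preferential rate, but origin Oresta is not Loreth; base rate stands.
Duty = 1,978 × ¥4.02 = ¥7,951.56.
Line 4 (V-270, Oresta, 1,475 liters, ¥148,001.50):
Base rate for V-270 is ¥2.17/liter.
Additional duty on V-270 from Oresta: +43.1% ad valorem. Applied ad valorem rate = 43.1%.
Duty = ¥148,001.50 × 43.1% + 1,475 × ¥2.17 = ¥66,989.40.
Total = ¥29,837.74 + ¥16,290.90 + ¥7,951.56 + ¥66,989.40 = ¥121,069.60.

¥121,069.60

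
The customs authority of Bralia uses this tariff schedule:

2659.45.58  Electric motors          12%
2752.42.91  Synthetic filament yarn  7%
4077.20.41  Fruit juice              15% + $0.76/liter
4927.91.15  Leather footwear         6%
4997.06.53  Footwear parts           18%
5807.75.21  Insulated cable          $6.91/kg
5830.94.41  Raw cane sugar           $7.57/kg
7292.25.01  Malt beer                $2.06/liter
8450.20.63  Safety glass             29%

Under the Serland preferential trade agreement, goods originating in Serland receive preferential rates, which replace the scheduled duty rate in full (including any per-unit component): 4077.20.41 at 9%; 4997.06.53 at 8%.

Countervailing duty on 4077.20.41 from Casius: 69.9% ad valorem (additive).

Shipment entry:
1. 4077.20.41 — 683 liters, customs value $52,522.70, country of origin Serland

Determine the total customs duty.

$4,727.04

Line 1 (4077.20.41, Serland, 683 liters, $52,522.70):
Base rate for 4077.20.41 is 15% + $0.76/liter.
Origin Serland qualifies under the Bralia–Serland agreement and 4077.20.41 is covered: preferential rate 9% applies instead.
The additional-duty order on 4077.20.41 targets Casius, not Serland; it does not apply.
Duty = $52,522.70 × 9% = $4,727.04.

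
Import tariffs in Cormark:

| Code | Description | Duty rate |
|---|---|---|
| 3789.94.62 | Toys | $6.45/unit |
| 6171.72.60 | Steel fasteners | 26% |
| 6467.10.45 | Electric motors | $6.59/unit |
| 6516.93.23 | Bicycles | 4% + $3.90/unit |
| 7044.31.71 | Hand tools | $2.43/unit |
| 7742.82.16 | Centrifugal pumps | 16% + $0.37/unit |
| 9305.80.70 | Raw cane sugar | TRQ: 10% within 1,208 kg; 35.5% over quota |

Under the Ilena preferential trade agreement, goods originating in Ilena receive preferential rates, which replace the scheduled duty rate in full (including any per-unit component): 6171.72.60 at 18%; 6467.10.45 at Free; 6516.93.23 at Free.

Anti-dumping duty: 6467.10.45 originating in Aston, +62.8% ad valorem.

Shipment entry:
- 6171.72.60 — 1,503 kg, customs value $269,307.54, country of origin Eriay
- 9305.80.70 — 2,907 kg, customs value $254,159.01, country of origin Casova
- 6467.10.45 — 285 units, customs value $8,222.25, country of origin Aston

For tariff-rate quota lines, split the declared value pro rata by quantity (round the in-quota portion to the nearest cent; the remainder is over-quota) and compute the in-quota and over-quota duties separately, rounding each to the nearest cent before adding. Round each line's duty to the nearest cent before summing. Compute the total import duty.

$140,356.19

Line 1 (6171.72.60, Eriay, 1,503 kg, $269,307.54):
Base rate for 6171.72.60 is 26%.
6171.72.60 has an FTA preferential rate, but origin Eriay is not Ilena; base rate stands.
Duty = $269,307.54 × 26% = $70,019.96.
Line 2 (9305.80.70, Casova, 2,907 kg, $254,159.01):
Code 9305.80.70 is under a tariff-rate quota (threshold 1,208 kg). In-quota: 1,208 kg at 10%; over-quota: 1,699 kg at 35.5%.
Pro-rata value split: in-quota = $254,159.01 × 1,208/2,907 = $105,615.44; over-quota = $254,159.01 − $105,615.44 = $148,543.57.
In-quota duty = $105,615.44 × 10% = $10,561.54. Over-quota duty = $148,543.57 × 35.5% = $52,732.97.
Line duty = $10,561.54 + $52,732.97 = $63,294.51.
Line 3 (6467.10.45, Aston, 285 units, $8,222.25):
Base rate for 6467.10.45 is $6.59/unit.
6467.10.45 has an FTA preferential rate, but origin Aston is not Ilena; base rate stands.
Additional duty on 6467.10.45 from Aston: +62.8% ad valorem. Applied ad valorem rate = 62.8%.
Duty = $8,222.25 × 62.8% + 285 × $6.59 = $7,041.72.
Total = $70,019.96 + $63,294.51 + $7,041.72 = $140,356.19.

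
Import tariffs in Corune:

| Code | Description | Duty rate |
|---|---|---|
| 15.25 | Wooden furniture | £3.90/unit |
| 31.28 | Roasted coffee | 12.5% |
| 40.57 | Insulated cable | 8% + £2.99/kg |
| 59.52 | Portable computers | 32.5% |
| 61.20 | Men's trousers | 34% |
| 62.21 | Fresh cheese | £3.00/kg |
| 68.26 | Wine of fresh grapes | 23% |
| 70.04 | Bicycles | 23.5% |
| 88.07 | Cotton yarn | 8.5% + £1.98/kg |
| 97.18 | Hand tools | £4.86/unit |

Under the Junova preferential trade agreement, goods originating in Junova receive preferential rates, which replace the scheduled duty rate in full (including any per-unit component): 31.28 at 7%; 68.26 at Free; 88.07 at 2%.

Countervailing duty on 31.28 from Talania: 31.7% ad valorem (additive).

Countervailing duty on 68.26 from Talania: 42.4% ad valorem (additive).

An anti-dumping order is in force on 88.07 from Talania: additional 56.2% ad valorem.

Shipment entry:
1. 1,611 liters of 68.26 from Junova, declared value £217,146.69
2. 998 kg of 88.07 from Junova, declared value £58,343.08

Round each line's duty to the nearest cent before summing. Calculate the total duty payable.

£1,166.86

Line 1 (68.26, Junova, 1,611 liters, £217,146.69):
Base rate for 68.26 is 23%.
Origin Junova qualifies under the Corune–Junova agreement and 68.26 is covered: preferential rate Free applies instead.
The additional-duty order on 68.26 targets Talania, not Junova; it does not apply.
Duty = £217,146.69 × 0% = £0.00.
Line 2 (88.07, Junova, 998 kg, £58,343.08):
Base rate for 88.07 is 8.5% + £1.98/kg.
Origin Junova qualifies under the Corune–Junova agreement and 88.07 is covered: preferential rate 2% applies instead.
The additional-duty order on 88.07 targets Talania, not Junova; it does not apply.
Duty = £58,343.08 × 2% = £1,166.86.
Total = £0.00 + £1,166.86 = £1,166.86.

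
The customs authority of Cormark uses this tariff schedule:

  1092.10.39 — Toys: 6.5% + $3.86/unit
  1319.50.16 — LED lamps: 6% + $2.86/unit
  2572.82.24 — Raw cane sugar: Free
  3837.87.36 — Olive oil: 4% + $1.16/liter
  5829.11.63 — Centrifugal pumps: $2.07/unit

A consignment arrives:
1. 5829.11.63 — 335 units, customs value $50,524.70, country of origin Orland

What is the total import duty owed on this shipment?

Line 1 (5829.11.63, Orland, 335 units, $50,524.70):
Base rate for 5829.11.63 is $2.07/unit.
Duty = 335 × $2.07 = $693.45.

$693.45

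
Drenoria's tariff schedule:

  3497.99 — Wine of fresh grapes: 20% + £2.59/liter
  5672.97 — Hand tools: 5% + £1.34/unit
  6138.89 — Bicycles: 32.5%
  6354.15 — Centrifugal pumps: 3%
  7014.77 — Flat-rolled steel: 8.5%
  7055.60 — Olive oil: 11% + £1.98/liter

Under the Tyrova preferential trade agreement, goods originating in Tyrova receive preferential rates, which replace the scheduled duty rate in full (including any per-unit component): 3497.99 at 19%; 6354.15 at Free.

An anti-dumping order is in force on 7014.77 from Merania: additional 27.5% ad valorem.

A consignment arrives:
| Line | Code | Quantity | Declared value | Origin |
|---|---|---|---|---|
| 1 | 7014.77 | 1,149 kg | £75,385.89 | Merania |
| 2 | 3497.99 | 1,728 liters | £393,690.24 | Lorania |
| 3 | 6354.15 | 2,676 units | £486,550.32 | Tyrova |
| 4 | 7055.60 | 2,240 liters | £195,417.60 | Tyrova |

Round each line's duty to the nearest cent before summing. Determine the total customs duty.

£136,283.63

Line 1 (7014.77, Merania, 1,149 kg, £75,385.89):
Base rate for 7014.77 is 8.5%.
Additional duty on 7014.77 from Merania: +27.5%. Applied ad valorem rate: 8.5% + 27.5% = 36%.
Duty = £75,385.89 × 36% = £27,138.92.
Line 2 (3497.99, Lorania, 1,728 liters, £393,690.24):
Base rate for 3497.99 is 20% + £2.59/liter.
3497.99 has an FTA preferential rate, but origin Lorania is not Tyrova; base rate stands.
Duty = £393,690.24 × 20% + 1,728 × £2.59 = £83,213.57.
Line 3 (6354.15, Tyrova, 2,676 units, £486,550.32):
Base rate for 6354.15 is 3%.
Origin Tyrova qualifies under the Drenoria–Tyrova agreement and 6354.15 is covered: preferential rate Free applies instead.
Duty = £486,550.32 × 0% = £0.00.
Line 4 (7055.60, Tyrova, 2,240 liters, £195,417.60):
Base rate for 7055.60 is 11% + £1.98/liter.
Origin Tyrova is the FTA partner but 7055.60 is not on the preference list; base rate stands.
Duty = £195,417.60 × 11% + 2,240 × £1.98 = £25,931.14.
Total = £27,138.92 + £83,213.57 + £0.00 + £25,931.14 = £136,283.63.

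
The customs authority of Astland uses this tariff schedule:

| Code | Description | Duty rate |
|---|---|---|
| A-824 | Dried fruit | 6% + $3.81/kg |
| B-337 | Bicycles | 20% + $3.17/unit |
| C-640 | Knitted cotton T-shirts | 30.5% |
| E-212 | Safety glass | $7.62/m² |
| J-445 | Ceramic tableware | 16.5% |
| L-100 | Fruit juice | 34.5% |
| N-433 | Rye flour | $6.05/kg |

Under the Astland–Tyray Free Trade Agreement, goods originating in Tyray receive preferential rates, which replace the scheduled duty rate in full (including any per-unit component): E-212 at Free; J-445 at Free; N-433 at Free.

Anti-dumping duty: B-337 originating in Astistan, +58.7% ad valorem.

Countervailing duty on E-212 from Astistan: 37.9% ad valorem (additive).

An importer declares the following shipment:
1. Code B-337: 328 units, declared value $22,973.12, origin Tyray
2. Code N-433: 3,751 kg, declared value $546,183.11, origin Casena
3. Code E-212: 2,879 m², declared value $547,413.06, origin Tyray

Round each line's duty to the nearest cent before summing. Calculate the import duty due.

$28,327.93

Line 1 (B-337, Tyray, 328 units, $22,973.12):
Base rate for B-337 is 20% + $3.17/unit.
Origin Tyray is the FTA partner but B-337 is not on the preference list; base rate stands.
The additional-duty order on B-337 targets Astistan, not Tyray; it does not apply.
Duty = $22,973.12 × 20% + 328 × $3.17 = $5,634.38.
Line 2 (N-433, Casena, 3,751 kg, $546,183.11):
Base rate for N-433 is $6.05/kg.
N-433 has an FTA preferential rate, but origin Casena is not Tyray; base rate stands.
Duty = 3,751 × $6.05 = $22,693.55.
Line 3 (E-212, Tyray, 2,879 m², $547,413.06):
Base rate for E-212 is $7.62/m².
Origin Tyray qualifies under the Astland–Tyray agreement and E-212 is covered: preferential rate Free applies instead.
The additional-duty order on E-212 targets Astistan, not Tyray; it does not apply.
Duty = $547,413.06 × 0% = $0.00.
Total = $5,634.38 + $22,693.55 + $0.00 = $28,327.93.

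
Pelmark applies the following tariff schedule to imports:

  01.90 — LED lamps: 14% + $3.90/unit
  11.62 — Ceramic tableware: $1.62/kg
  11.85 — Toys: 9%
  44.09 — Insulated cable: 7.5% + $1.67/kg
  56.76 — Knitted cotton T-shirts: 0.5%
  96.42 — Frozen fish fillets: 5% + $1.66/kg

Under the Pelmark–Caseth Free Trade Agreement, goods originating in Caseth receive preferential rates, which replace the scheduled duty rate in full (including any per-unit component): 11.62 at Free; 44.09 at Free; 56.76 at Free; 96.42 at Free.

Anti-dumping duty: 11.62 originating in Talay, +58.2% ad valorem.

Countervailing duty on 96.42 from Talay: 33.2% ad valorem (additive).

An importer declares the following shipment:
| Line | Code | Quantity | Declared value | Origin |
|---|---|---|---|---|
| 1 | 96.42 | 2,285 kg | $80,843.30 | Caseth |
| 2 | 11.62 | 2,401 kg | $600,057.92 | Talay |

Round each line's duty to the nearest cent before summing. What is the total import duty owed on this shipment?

$353,123.33

Line 1 (96.42, Caseth, 2,285 kg, $80,843.30):
Base rate for 96.42 is 5% + $1.66/kg.
Origin Caseth qualifies under the Pelmark–Caseth agreement and 96.42 is covered: preferential rate Free applies instead.
The additional-duty order on 96.42 targets Talay, not Caseth; it does not apply.
Duty = $80,843.30 × 0% = $0.00.
Line 2 (11.62, Talay, 2,401 kg, $600,057.92):
Base rate for 11.62 is $1.62/kg.
11.62 has an FTA preferential rate, but origin Talay is not Caseth; base rate stands.
Additional duty on 11.62 from Talay: +58.2% ad valorem. Applied ad valorem rate = 58.2%.
Duty = $600,057.92 × 58.2% + 2,401 × $1.62 = $353,123.33.
Total = $0.00 + $353,123.33 = $353,123.33.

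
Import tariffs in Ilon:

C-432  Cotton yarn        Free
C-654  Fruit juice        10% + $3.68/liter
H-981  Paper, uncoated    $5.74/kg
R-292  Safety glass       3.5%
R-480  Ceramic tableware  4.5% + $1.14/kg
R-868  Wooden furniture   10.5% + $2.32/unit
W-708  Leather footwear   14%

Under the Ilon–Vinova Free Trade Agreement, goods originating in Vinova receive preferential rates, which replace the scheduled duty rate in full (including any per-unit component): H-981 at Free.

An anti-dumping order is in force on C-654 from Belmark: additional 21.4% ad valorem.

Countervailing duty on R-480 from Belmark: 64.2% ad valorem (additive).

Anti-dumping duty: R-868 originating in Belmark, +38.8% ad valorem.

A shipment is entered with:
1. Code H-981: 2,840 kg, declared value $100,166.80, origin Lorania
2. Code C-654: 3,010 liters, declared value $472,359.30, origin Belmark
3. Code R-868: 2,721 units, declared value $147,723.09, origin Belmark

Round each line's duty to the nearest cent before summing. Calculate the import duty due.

Line 1 (H-981, Lorania, 2,840 kg, $100,166.80):
Base rate for H-981 is $5.74/kg.
H-981 has an FTA preferential rate, but origin Lorania is not Vinova; base rate stands.
Duty = 2,840 × $5.74 = $16,301.60.
Line 2 (C-654, Belmark, 3,010 liters, $472,359.30):
Base rate for C-654 is 10% + $3.68/liter.
Additional duty on C-654 from Belmark: +21.4%. Applied ad valorem rate: 10% + 21.4% = 31.4%.
Duty = $472,359.30 × 31.4% + 3,010 × $3.68 = $159,397.62.
Line 3 (R-868, Belmark, 2,721 units, $147,723.09):
Base rate for R-868 is 10.5% + $2.32/unit.
Additional duty on R-868 from Belmark: +38.8%. Applied ad valorem rate: 10.5% + 38.8% = 49.3%.
Duty = $147,723.09 × 49.3% + 2,721 × $2.32 = $79,140.20.
Total = $16,301.60 + $159,397.62 + $79,140.20 = $254,839.42.

$254,839.42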